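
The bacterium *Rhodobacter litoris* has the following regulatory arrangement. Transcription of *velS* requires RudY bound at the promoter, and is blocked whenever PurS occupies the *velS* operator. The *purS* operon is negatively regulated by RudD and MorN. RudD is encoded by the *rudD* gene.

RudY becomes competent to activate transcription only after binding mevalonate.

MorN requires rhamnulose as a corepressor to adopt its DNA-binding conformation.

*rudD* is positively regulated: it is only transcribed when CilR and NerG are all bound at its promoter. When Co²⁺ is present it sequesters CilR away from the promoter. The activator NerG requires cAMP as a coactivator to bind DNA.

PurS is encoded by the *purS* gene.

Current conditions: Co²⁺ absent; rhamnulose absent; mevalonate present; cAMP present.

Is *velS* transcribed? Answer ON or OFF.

Mevalonate is present, so RudY is active.
Co²⁺ is absent, so CilR is active.
cAMP is present, so NerG is active.
No repressor is bound and CilR and NerG are active, so *rudD* is transcribed.
So RudD is produced and active.
Rhamnulose is absent, so MorN is inactive.
With repressor RudD bound, *purS* is not transcribed.
So PurS is not produced.
No repressor is bound and RudY is active, so *velS* is transcribed.

ON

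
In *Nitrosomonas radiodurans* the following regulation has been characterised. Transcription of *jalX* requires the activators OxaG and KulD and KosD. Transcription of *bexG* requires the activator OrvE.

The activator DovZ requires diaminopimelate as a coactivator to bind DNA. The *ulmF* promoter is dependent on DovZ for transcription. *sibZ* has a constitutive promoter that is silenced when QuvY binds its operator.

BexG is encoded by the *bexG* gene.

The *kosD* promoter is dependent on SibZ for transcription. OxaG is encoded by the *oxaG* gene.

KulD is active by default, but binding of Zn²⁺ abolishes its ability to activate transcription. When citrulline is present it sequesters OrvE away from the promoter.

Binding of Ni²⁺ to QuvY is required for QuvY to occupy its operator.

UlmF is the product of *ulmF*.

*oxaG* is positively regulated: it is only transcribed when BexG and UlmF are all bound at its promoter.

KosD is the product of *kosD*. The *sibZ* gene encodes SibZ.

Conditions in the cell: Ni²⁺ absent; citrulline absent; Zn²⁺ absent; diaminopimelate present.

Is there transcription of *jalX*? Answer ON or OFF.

ON

Citrulline is absent, so OrvE is active.
No repressor is bound and OrvE is active, so *bexG* is transcribed.
So BexG is produced and active.
Diaminopimelate is present, so DovZ is active.
No repressor is bound and DovZ is active, so *ulmF* is transcribed.
So UlmF is produced and active.
No repressor is bound and BexG and UlmF are active, so *oxaG* is transcribed.
So OxaG is produced and active.
Zn²⁺ is absent, so KulD is active.
Ni²⁺ is absent, so QuvY is inactive.
With no repressor bound, *sibZ* is transcribed.
So SibZ is produced and active.
No repressor is bound and SibZ is active, so *kosD* is transcribed.
So KosD is produced and active.
No repressor is bound and OxaG and KulD and KosD are active, so *jalX* is transcribed.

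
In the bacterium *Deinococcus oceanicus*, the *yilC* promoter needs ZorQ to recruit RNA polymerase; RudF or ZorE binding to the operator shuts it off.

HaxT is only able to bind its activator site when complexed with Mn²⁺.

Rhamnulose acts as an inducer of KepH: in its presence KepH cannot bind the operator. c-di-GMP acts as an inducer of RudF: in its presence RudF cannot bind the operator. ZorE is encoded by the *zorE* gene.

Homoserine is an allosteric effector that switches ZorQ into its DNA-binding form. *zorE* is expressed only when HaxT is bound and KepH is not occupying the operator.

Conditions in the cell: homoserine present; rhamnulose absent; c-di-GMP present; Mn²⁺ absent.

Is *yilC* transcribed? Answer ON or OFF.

c-di-GMP is present, so RudF is inactive.
Rhamnulose is absent, so KepH is active.
Mn²⁺ is absent, so HaxT is inactive.
With repressor KepH bound, *zorE* is not transcribed.
So ZorE is not produced.
Homoserine is present, so ZorQ is active.
No repressor is bound and ZorQ is active, so *yilC* is transcribed.

ON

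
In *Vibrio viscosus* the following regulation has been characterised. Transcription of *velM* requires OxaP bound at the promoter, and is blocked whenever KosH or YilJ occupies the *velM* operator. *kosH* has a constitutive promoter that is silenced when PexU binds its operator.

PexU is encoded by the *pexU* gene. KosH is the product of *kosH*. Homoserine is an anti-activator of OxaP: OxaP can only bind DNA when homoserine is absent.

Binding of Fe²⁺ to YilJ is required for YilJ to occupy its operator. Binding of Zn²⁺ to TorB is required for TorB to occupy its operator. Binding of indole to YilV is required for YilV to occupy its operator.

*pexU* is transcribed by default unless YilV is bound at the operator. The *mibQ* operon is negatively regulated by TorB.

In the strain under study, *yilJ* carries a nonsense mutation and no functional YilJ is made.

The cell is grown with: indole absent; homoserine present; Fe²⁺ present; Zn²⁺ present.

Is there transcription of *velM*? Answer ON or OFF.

Indole is absent, so YilV is inactive.
With no repressor bound, *pexU* is transcribed.
So PexU is produced and active.
With repressor PexU bound, *kosH* is not transcribed.
So KosH is not produced.
Homoserine is present, so OxaP is inactive.
YilJ is non-functional in this strain, so it has no effect.
Required activator OxaP is absent, so *velM* is not transcribed.

OFF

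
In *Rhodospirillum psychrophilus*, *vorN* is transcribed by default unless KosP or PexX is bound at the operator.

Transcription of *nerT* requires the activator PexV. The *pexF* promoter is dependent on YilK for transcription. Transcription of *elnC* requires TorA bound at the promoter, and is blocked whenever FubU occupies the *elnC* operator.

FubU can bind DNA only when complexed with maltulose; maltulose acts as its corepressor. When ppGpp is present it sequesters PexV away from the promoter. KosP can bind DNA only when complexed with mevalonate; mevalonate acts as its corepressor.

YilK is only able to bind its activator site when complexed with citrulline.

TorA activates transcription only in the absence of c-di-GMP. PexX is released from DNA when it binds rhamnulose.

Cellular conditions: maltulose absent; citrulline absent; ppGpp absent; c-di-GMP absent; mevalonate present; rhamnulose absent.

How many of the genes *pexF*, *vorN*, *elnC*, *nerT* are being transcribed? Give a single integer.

Citrulline is absent, so YilK is inactive.
Required activator YilK is absent, so *pexF* is not transcribed.
→ *pexF* is OFF.
Mevalonate is present, so KosP is active.
Rhamnulose is absent, so PexX is active.
With repressor KosP bound, *vorN* is not transcribed.
→ *vorN* is OFF.
Maltulose is absent, so FubU is inactive.
c-di-GMP is absent, so TorA is active.
No repressor is bound and TorA is active, so *elnC* is transcribed.
→ *elnC* is ON.
ppGpp is absent, so PexV is active.
No repressor is bound and PexV is active, so *nerT* is transcribed.
→ *nerT* is ON.
2 of the 4 genes are transcribed.

2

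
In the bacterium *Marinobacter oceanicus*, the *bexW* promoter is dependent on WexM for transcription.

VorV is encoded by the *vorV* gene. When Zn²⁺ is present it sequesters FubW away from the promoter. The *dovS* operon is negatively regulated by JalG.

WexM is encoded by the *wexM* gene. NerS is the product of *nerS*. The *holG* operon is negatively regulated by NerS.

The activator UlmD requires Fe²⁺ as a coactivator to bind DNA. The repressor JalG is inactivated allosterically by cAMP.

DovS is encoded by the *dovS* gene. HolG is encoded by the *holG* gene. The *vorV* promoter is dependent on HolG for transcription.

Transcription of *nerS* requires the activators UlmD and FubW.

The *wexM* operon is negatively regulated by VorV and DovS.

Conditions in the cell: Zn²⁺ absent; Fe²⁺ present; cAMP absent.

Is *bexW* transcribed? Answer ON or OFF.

ON

Fe²⁺ is present, so UlmD is active.
Zn²⁺ is absent, so FubW is active.
No repressor is bound and UlmD and FubW are active, so *nerS* is transcribed.
So NerS is produced and active.
With repressor NerS bound, *holG* is not transcribed.
So HolG is not produced.
Required activator HolG is absent, so *vorV* is not transcribed.
So VorV is not produced.
cAMP is absent, so JalG is active.
With repressor JalG bound, *dovS* is not transcribed.
So DovS is not produced.
With no repressor bound, *wexM* is transcribed.
So WexM is produced and active.
No repressor is bound and WexM is active, so *bexW* is transcribed.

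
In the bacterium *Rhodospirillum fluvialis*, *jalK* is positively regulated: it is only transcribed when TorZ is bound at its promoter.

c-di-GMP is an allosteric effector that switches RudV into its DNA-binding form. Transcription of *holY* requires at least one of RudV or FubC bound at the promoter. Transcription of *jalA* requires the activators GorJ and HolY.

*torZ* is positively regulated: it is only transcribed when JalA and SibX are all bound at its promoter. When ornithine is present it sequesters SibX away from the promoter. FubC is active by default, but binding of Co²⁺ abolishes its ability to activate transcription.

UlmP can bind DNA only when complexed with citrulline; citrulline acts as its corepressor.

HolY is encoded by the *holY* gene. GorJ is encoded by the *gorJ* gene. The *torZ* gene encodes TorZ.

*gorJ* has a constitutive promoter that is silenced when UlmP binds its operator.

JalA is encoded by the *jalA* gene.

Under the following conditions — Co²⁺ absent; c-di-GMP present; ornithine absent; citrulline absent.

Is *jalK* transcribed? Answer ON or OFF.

ON

Citrulline is absent, so UlmP is inactive.
With no repressor bound, *gorJ* is transcribed.
So GorJ is produced and active.
c-di-GMP is present, so RudV is active.
Co²⁺ is absent, so FubC is active.
Activator RudV is present, so *holY* is transcribed.
So HolY is produced and active.
No repressor is bound and GorJ and HolY are active, so *jalA* is transcribed.
So JalA is produced and active.
Ornithine is absent, so SibX is active.
No repressor is bound and JalA and SibX are active, so *torZ* is transcribed.
So TorZ is produced and active.
No repressor is bound and TorZ is active, so *jalK* is transcribed.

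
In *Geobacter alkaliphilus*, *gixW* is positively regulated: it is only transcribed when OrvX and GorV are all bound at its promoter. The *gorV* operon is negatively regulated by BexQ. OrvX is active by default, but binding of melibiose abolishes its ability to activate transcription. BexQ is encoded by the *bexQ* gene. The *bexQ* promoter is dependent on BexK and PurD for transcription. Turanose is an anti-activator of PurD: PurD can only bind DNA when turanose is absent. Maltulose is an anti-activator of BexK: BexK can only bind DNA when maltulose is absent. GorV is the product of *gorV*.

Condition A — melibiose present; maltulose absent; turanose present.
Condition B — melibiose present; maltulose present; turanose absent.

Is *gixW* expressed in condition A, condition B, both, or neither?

neither

Condition A:
Melibiose is present, so OrvX is inactive.
Maltulose is absent, so BexK is active.
Turanose is present, so PurD is inactive.
Required activator PurD is absent, so *bexQ* is not transcribed.
So BexQ is not produced.
With no repressor bound, *gorV* is transcribed.
So GorV is produced and active.
Required activator OrvX is absent, so *gixW* is not transcribed.
→ *gixW* is OFF in A.
Condition B:
Melibiose is present, so OrvX is inactive.
Maltulose is present, so BexK is inactive.
Turanose is absent, so PurD is active.
Required activator BexK is absent, so *bexQ* is not transcribed.
So BexQ is not produced.
With no repressor bound, *gorV* is transcribed.
So GorV is produced and active.
Required activator OrvX is absent, so *gixW* is not transcribed.
→ *gixW* is OFF in B.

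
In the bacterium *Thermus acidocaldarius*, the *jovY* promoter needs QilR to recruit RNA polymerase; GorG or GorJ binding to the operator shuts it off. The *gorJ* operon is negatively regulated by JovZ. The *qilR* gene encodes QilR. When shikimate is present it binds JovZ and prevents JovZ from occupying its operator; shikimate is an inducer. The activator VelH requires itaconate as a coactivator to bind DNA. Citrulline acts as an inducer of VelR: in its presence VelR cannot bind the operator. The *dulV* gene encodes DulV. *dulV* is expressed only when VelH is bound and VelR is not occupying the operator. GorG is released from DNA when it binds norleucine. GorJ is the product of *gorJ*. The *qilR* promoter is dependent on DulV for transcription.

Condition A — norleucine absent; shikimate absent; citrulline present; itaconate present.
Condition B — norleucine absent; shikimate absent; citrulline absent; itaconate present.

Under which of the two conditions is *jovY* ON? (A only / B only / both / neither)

Condition A:
Norleucine is absent, so GorG is active.
Shikimate is absent, so JovZ is active.
With repressor JovZ bound, *gorJ* is not transcribed.
So GorJ is not produced.
Citrulline is present, so VelR is inactive.
Itaconate is present, so VelH is active.
No repressor is bound and VelH is active, so *dulV* is transcribed.
So DulV is produced and active.
No repressor is bound and DulV is active, so *qilR* is transcribed.
So QilR is produced and active.
With repressor GorG bound, *jovY* is not transcribed.
→ *jovY* is OFF in A.
Condition B:
Norleucine is absent, so GorG is active.
Shikimate is absent, so JovZ is active.
With repressor JovZ bound, *gorJ* is not transcribed.
So GorJ is not produced.
Citrulline is absent, so VelR is active.
Itaconate is present, so VelH is active.
With repressor VelR bound, *dulV* is not transcribed.
So DulV is not produced.
Required activator DulV is absent, so *qilR* is not transcribed.
So QilR is not produced.
With repressor GorG bound, *jovY* is not transcribed.
→ *jovY* is OFF in B.

neither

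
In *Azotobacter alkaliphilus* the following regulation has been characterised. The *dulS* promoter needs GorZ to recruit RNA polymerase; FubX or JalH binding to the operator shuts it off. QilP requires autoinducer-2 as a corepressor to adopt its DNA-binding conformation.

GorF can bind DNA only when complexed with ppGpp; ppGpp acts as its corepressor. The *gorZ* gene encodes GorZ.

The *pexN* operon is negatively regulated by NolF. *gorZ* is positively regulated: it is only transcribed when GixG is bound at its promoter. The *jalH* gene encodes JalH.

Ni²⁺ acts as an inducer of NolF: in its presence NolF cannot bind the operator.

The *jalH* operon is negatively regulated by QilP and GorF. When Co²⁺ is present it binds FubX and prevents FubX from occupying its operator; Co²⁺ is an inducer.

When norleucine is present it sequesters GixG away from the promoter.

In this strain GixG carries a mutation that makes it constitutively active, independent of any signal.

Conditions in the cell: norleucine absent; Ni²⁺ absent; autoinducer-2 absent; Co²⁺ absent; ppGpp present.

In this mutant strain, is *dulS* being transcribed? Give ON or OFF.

OFF

Co²⁺ is absent, so FubX is active.
Autoinducer-2 is absent, so QilP is inactive.
ppGpp is present, so GorF is active.
With repressor GorF bound, *jalH* is not transcribed.
So JalH is not produced.
GixG is constitutively active in this strain.
No repressor is bound and GixG is active, so *gorZ* is transcribed.
So GorZ is produced and active.
With repressor FubX bound, *dulS* is not transcribed.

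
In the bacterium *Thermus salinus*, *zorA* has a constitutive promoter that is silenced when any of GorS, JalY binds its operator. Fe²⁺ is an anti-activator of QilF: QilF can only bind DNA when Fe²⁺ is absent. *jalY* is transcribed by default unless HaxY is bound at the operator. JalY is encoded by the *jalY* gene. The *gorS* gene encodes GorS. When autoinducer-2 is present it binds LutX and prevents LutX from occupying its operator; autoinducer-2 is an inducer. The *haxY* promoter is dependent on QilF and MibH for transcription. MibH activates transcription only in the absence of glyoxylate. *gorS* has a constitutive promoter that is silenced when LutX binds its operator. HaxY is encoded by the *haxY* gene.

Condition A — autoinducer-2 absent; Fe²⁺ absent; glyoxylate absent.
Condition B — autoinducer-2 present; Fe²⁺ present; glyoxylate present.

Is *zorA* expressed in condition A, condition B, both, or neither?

Condition A:
Autoinducer-2 is absent, so LutX is active.
With repressor LutX bound, *gorS* is not transcribed.
So GorS is not produced.
Fe²⁺ is absent, so QilF is active.
Glyoxylate is absent, so MibH is active.
No repressor is bound and QilF and MibH are active, so *haxY* is transcribed.
So HaxY is produced and active.
With repressor HaxY bound, *jalY* is not transcribed.
So JalY is not produced.
With no repressor bound, *zorA* is transcribed.
→ *zorA* is ON in A.
Condition B:
Autoinducer-2 is present, so LutX is inactive.
With no repressor bound, *gorS* is transcribed.
So GorS is produced and active.
Fe²⁺ is present, so QilF is inactive.
Glyoxylate is present, so MibH is inactive.
Required activator QilF is absent, so *haxY* is not transcribed.
So HaxY is not produced.
With no repressor bound, *jalY* is transcribed.
So JalY is produced and active.
With repressor GorS bound, *zorA* is not transcribed.
→ *zorA* is OFF in B.

A only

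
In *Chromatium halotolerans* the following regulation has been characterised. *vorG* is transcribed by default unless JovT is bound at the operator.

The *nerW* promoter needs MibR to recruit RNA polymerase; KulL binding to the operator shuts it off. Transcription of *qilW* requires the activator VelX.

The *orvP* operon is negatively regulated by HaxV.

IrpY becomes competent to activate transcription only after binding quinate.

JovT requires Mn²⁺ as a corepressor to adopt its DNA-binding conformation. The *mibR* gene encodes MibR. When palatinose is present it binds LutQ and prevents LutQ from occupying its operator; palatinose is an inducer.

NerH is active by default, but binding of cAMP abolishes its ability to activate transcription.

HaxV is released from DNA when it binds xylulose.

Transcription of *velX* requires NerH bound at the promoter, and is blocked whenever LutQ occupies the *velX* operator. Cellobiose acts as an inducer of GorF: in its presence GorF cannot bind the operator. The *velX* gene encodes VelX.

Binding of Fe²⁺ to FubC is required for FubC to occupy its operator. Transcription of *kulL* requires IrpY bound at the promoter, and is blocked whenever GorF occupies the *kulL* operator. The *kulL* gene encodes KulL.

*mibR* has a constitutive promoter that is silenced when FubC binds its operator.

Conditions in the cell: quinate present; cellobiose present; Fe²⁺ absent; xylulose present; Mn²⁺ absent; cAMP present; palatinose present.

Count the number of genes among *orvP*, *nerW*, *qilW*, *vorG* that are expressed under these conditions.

2

Xylulose is present, so HaxV is inactive.
With no repressor bound, *orvP* is transcribed.
→ *orvP* is ON.
Fe²⁺ is absent, so FubC is inactive.
With no repressor bound, *mibR* is transcribed.
So MibR is produced and active.
Cellobiose is present, so GorF is inactive.
Quinate is present, so IrpY is active.
No repressor is bound and IrpY is active, so *kulL* is transcribed.
So KulL is produced and active.
With repressor KulL bound, *nerW* is not transcribed.
→ *nerW* is OFF.
cAMP is present, so NerH is inactive.
Palatinose is present, so LutQ is inactive.
Required activator NerH is absent, so *velX* is not transcribed.
So VelX is not produced.
Required activator VelX is absent, so *qilW* is not transcribed.
→ *qilW* is OFF.
Mn²⁺ is absent, so JovT is inactive.
With no repressor bound, *vorG* is transcribed.
→ *vorG* is ON.
2 of the 4 genes are transcribed.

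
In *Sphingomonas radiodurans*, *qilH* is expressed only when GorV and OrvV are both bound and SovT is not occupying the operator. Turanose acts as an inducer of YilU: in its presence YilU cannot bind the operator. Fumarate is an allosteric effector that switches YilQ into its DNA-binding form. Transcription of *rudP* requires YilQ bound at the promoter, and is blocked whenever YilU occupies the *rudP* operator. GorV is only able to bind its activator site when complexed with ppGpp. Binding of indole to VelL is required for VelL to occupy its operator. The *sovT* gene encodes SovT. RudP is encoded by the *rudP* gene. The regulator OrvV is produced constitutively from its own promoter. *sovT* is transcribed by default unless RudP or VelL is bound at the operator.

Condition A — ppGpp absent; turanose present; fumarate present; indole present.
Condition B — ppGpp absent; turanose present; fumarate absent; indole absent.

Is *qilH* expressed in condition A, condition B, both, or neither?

neither

Condition A:
ppGpp is absent, so GorV is inactive.
Turanose is present, so YilU is inactive.
Fumarate is present, so YilQ is active.
No repressor is bound and YilQ is active, so *rudP* is transcribed.
So RudP is produced and active.
Indole is present, so VelL is active.
With repressor RudP bound, *sovT* is not transcribed.
So SovT is not produced.
OrvV is produced constitutively and is active.
Required activator GorV is absent, so *qilH* is not transcribed.
→ *qilH* is OFF in A.
Condition B:
ppGpp is absent, so GorV is inactive.
Turanose is present, so YilU is inactive.
Fumarate is absent, so YilQ is inactive.
Required activator YilQ is absent, so *rudP* is not transcribed.
So RudP is not produced.
Indole is absent, so VelL is inactive.
With no repressor bound, *sovT* is transcribed.
So SovT is produced and active.
OrvV is produced constitutively and is active.
With repressor SovT bound, *qilH* is not transcribed.
→ *qilH* is OFF in B.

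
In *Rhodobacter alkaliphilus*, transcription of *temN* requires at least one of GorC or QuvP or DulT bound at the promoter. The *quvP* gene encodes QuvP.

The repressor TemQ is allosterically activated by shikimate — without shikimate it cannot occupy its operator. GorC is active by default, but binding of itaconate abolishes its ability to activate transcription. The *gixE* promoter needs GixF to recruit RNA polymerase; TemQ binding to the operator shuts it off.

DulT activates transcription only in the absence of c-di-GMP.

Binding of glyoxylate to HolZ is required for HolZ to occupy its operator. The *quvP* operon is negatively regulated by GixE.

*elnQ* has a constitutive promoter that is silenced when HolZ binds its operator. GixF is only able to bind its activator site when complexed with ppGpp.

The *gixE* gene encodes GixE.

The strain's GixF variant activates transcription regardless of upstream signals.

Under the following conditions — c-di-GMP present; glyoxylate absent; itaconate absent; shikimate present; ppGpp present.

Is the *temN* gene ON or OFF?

ON

Itaconate is absent, so GorC is active.
GixF is constitutively active in this strain.
Shikimate is present, so TemQ is active.
With repressor TemQ bound, *gixE* is not transcribed.
So GixE is not produced.
With no repressor bound, *quvP* is transcribed.
So QuvP is produced and active.
c-di-GMP is present, so DulT is inactive.
Activator GorC is present, so *temN* is transcribed.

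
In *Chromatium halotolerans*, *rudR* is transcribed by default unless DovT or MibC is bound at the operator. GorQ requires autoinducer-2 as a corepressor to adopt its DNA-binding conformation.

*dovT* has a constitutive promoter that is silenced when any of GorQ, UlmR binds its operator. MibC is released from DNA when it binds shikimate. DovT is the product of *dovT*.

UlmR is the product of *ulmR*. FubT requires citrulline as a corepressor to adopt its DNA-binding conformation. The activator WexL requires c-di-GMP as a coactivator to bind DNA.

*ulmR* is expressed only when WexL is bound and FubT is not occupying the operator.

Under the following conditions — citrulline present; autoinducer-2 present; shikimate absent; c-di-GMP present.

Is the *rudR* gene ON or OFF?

OFF

Autoinducer-2 is present, so GorQ is active.
Citrulline is present, so FubT is active.
c-di-GMP is present, so WexL is active.
With repressor FubT bound, *ulmR* is not transcribed.
So UlmR is not produced.
With repressor GorQ bound, *dovT* is not transcribed.
So DovT is not produced.
Shikimate is absent, so MibC is active.
With repressor MibC bound, *rudR* is not transcribed.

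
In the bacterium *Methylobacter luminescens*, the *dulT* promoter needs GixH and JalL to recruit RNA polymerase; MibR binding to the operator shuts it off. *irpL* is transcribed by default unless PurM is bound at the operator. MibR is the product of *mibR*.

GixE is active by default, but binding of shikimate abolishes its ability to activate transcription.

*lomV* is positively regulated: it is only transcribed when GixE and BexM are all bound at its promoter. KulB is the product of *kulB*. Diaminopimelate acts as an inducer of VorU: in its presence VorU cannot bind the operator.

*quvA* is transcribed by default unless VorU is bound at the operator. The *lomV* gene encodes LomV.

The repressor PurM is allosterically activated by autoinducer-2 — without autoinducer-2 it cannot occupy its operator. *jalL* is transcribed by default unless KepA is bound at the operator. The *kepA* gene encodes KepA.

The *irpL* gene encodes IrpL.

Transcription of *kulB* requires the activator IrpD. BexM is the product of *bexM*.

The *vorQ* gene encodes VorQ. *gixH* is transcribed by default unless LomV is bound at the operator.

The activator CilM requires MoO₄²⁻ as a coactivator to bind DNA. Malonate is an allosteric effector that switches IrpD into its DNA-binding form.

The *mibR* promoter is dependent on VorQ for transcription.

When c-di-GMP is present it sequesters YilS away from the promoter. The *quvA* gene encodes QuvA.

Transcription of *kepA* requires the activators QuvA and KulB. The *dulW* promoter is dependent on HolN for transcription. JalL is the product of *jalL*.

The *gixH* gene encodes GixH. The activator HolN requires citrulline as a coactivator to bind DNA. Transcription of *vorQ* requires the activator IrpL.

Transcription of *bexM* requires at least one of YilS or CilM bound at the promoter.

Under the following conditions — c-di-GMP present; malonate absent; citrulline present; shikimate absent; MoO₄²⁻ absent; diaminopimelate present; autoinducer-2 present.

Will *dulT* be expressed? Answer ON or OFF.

ON

Autoinducer-2 is present, so PurM is active.
With repressor PurM bound, *irpL* is not transcribed.
So IrpL is not produced.
Required activator IrpL is absent, so *vorQ* is not transcribed.
So VorQ is not produced.
Required activator VorQ is absent, so *mibR* is not transcribed.
So MibR is not produced.
Shikimate is absent, so GixE is active.
c-di-GMP is present, so YilS is inactive.
MoO₄²⁻ is absent, so CilM is inactive.
No activator is available at the *bexM* promoter, so *bexM* is not transcribed.
So BexM is not produced.
Required activator BexM is absent, so *lomV* is not transcribed.
So LomV is not produced.
With no repressor bound, *gixH* is transcribed.
So GixH is produced and active.
Diaminopimelate is present, so VorU is inactive.
With no repressor bound, *quvA* is transcribed.
So QuvA is produced and active.
Malonate is absent, so IrpD is inactive.
Required activator IrpD is absent, so *kulB* is not transcribed.
So KulB is not produced.
Required activator KulB is absent, so *kepA* is not transcribed.
So KepA is not produced.
With no repressor bound, *jalL* is transcribed.
So JalL is produced and active.
No repressor is bound and GixH and JalL are active, so *dulT* is transcribed.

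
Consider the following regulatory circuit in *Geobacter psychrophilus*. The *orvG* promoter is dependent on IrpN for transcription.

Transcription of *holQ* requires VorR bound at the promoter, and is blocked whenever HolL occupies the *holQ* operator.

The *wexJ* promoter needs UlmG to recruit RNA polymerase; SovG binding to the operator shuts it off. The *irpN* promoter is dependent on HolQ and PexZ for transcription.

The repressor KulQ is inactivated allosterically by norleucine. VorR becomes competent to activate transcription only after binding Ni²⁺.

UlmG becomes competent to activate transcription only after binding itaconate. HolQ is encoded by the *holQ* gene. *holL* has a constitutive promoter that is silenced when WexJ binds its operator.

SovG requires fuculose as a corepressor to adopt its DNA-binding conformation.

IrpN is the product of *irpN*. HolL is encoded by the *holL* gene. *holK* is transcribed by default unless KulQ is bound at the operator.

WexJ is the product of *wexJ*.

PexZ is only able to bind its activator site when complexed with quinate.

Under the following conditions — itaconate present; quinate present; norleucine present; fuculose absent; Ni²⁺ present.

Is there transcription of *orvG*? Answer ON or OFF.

ON

Itaconate is present, so UlmG is active.
Fuculose is absent, so SovG is inactive.
No repressor is bound and UlmG is active, so *wexJ* is transcribed.
So WexJ is produced and active.
With repressor WexJ bound, *holL* is not transcribed.
So HolL is not produced.
Ni²⁺ is present, so VorR is active.
No repressor is bound and VorR is active, so *holQ* is transcribed.
So HolQ is produced and active.
Quinate is present, so PexZ is active.
No repressor is bound and HolQ and PexZ are active, so *irpN* is transcribed.
So IrpN is produced and active.
No repressor is bound and IrpN is active, so *orvG* is transcribed.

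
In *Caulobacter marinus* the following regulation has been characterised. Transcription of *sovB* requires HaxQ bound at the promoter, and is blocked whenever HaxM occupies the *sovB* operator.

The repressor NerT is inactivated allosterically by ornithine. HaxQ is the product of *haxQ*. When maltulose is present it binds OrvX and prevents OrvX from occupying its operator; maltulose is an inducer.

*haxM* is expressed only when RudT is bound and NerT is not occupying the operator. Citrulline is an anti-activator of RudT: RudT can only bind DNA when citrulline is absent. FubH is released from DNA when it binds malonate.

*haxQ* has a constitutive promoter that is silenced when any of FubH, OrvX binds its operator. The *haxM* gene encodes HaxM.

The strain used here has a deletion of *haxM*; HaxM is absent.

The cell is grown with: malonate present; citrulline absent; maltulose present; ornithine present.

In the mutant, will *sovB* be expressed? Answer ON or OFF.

ON

Malonate is present, so FubH is inactive.
Maltulose is present, so OrvX is inactive.
With no repressor bound, *haxQ* is transcribed.
So HaxQ is produced and active.
HaxM is non-functional in this strain, so it has no effect.
No repressor is bound and HaxQ is active, so *sovB* is transcribed.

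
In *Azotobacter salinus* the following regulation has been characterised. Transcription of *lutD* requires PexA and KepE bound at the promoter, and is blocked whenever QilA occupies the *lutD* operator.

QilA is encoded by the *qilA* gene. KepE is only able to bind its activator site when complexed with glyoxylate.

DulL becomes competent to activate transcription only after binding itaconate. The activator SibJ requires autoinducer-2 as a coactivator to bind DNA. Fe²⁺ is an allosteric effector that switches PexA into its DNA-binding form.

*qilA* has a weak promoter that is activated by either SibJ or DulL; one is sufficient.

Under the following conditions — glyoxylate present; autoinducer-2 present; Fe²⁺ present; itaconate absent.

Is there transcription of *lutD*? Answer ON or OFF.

OFF

Fe²⁺ is present, so PexA is active.
Glyoxylate is present, so KepE is active.
Autoinducer-2 is present, so SibJ is active.
Itaconate is absent, so DulL is inactive.
Activator SibJ is present, so *qilA* is transcribed.
So QilA is produced and active.
With repressor QilA bound, *lutD* is not transcribed.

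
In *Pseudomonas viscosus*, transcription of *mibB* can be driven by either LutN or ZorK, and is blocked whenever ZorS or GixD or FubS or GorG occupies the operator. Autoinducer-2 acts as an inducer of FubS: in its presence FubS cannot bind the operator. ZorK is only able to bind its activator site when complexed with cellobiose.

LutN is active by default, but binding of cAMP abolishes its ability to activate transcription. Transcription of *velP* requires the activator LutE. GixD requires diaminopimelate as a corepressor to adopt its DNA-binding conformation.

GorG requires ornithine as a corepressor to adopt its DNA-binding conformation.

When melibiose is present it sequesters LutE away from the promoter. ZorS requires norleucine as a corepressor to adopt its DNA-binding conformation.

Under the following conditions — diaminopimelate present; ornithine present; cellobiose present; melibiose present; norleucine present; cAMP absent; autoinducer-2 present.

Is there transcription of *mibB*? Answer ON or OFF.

OFF

cAMP is absent, so LutN is active.
Cellobiose is present, so ZorK is active.
Norleucine is present, so ZorS is active.
Diaminopimelate is present, so GixD is active.
Autoinducer-2 is present, so FubS is inactive.
Ornithine is present, so GorG is active.
With repressor ZorS bound, *mibB* is not transcribed.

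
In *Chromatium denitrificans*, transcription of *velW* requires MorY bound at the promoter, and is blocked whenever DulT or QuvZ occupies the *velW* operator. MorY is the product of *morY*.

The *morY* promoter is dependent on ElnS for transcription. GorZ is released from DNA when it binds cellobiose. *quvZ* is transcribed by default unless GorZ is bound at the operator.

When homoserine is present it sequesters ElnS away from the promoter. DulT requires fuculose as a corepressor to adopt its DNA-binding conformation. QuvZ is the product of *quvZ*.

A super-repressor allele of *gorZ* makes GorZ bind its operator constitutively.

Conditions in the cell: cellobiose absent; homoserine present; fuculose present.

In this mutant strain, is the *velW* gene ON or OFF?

OFF

Fuculose is present, so DulT is active.
Homoserine is present, so ElnS is inactive.
Required activator ElnS is absent, so *morY* is not transcribed.
So MorY is not produced.
GorZ is constitutively active in this strain.
With repressor GorZ bound, *quvZ* is not transcribed.
So QuvZ is not produced.
With repressor DulT bound, *velW* is not transcribed.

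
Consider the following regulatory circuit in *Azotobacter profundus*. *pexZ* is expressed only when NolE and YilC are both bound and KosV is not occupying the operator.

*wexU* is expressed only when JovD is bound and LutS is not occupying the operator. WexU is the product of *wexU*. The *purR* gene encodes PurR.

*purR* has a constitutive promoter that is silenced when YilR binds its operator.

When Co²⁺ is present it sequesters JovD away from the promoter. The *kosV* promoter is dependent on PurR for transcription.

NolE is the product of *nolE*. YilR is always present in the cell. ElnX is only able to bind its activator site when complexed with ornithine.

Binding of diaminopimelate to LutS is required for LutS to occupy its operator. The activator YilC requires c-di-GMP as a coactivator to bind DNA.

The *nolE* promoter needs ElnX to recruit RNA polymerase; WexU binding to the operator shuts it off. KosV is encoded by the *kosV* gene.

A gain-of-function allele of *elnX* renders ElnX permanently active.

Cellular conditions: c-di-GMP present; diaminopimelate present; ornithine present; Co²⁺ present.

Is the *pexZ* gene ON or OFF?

Diaminopimelate is present, so LutS is active.
Co²⁺ is present, so JovD is inactive.
With repressor LutS bound, *wexU* is not transcribed.
So WexU is not produced.
ElnX is constitutively active in this strain.
No repressor is bound and ElnX is active, so *nolE* is transcribed.
So NolE is produced and active.
c-di-GMP is present, so YilC is active.
YilR is produced constitutively and is active.
With repressor YilR bound, *purR* is not transcribed.
So PurR is not produced.
Required activator PurR is absent, so *kosV* is not transcribed.
So KosV is not produced.
No repressor is bound and NolE and YilC are active, so *pexZ* is transcribed.

ON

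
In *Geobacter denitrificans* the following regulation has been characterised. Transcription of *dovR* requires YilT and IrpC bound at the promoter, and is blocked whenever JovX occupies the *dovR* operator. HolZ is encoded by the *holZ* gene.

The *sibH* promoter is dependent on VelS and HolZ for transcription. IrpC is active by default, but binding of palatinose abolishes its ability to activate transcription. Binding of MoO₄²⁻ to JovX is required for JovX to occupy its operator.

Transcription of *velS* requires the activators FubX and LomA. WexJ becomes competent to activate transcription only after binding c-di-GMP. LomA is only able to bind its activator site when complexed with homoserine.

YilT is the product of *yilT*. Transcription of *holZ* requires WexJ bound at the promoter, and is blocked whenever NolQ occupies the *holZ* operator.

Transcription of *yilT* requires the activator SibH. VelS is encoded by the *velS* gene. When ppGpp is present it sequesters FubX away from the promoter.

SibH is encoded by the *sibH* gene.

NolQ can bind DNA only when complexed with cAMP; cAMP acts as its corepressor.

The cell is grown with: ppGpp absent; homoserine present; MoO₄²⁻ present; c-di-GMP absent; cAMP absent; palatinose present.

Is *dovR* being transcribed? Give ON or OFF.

ppGpp is absent, so FubX is active.
Homoserine is present, so LomA is active.
No repressor is bound and FubX and LomA are active, so *velS* is transcribed.
So VelS is produced and active.
c-di-GMP is absent, so WexJ is inactive.
cAMP is absent, so NolQ is inactive.
Required activator WexJ is absent, so *holZ* is not transcribed.
So HolZ is not produced.
Required activator HolZ is absent, so *sibH* is not transcribed.
So SibH is not produced.
Required activator SibH is absent, so *yilT* is not transcribed.
So YilT is not produced.
MoO₄²⁻ is present, so JovX is active.
Palatinose is present, so IrpC is inactive.
With repressor JovX bound, *dovR* is not transcribed.

OFF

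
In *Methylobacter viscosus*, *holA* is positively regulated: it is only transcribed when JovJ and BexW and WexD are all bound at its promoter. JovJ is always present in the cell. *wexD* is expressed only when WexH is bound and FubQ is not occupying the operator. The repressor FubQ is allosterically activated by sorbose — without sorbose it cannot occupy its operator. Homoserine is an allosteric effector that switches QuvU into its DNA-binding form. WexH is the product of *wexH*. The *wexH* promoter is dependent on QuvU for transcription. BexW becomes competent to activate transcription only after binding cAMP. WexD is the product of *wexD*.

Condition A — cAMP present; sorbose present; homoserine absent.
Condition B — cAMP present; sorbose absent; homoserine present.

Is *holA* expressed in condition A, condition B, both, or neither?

Condition A:
JovJ is produced constitutively and is active.
cAMP is present, so BexW is active.
Sorbose is present, so FubQ is active.
Homoserine is absent, so QuvU is inactive.
Required activator QuvU is absent, so *wexH* is not transcribed.
So WexH is not produced.
With repressor FubQ bound, *wexD* is not transcribed.
So WexD is not produced.
Required activator WexD is absent, so *holA* is not transcribed.
→ *holA* is OFF in A.
Condition B:
JovJ is produced constitutively and is active.
cAMP is present, so BexW is active.
Sorbose is absent, so FubQ is inactive.
Homoserine is present, so QuvU is active.
No repressor is bound and QuvU is active, so *wexH* is transcribed.
So WexH is produced and active.
No repressor is bound and WexH is active, so *wexD* is transcribed.
So WexD is produced and active.
No repressor is bound and JovJ and BexW and WexD are active, so *holA* is transcribed.
→ *holA* is ON in B.

B only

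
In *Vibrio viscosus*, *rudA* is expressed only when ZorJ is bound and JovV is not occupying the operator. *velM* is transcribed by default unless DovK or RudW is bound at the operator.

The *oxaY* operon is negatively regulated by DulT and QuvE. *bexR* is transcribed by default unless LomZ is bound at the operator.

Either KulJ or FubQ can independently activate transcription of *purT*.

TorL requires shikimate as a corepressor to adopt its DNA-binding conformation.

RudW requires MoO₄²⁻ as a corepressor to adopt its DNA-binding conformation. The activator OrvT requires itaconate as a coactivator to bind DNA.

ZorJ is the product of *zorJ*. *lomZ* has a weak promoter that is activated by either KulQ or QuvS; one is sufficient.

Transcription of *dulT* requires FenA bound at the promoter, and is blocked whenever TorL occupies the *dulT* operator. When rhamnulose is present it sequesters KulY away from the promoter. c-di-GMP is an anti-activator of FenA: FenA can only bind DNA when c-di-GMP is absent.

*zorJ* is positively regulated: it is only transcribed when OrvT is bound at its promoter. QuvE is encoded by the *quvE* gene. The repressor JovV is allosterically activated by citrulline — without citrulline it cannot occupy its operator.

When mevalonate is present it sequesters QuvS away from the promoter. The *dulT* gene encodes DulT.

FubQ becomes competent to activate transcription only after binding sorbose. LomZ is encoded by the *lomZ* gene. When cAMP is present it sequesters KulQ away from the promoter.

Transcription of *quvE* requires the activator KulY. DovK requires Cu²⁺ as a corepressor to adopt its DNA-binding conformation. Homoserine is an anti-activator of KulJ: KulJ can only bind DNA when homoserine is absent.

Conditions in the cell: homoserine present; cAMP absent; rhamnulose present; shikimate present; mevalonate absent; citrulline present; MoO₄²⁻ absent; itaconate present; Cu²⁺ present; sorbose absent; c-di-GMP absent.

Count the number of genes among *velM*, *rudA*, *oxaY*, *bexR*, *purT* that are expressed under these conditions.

1

Cu²⁺ is present, so DovK is active.
MoO₄²⁻ is absent, so RudW is inactive.
With repressor DovK bound, *velM* is not transcribed.
→ *velM* is OFF.
Citrulline is present, so JovV is active.
Itaconate is present, so OrvT is active.
No repressor is bound and OrvT is active, so *zorJ* is transcribed.
So ZorJ is produced and active.
With repressor JovV bound, *rudA* is not transcribed.
→ *rudA* is OFF.
c-di-GMP is absent, so FenA is active.
Shikimate is present, so TorL is active.
With repressor TorL bound, *dulT* is not transcribed.
So DulT is not produced.
Rhamnulose is present, so KulY is inactive.
Required activator KulY is absent, so *quvE* is not transcribed.
So QuvE is not produced.
With no repressor bound, *oxaY* is transcribed.
→ *oxaY* is ON.
cAMP is absent, so KulQ is active.
Mevalonate is absent, so QuvS is active.
Activator KulQ is present, so *lomZ* is transcribed.
So LomZ is produced and active.
With repressor LomZ bound, *bexR* is not transcribed.
→ *bexR* is OFF.
Homoserine is present, so KulJ is inactive.
Sorbose is absent, so FubQ is inactive.
No activator is available at the *purT* promoter, so *purT* is not transcribed.
→ *purT* is OFF.
1 of the 5 genes is transcribed.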